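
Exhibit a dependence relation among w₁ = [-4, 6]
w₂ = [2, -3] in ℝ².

Row-reduce the matrix with w₁, w₂ as columns; the null space gives the coefficients.
The free variable yields coefficients (1, 2) (any nonzero multiple also works).

w₁ + 2w₂ = 0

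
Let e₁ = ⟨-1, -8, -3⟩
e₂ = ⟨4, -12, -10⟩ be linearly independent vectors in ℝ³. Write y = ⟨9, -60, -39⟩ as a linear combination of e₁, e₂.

y = 3e₁ + 3e₂

Write y = α₁e₁ + α₂e₂ and equate components.
The system has the unique solution (α₁, α₂) = (3, 3).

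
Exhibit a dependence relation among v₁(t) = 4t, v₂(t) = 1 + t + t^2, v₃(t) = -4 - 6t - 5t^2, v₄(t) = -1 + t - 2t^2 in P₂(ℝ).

v₁ + 3v₂ + v₃ - v₄ = 0

Pass to coordinate vectors relative to the basis {1, t, t^2}.
Set up α₁v₁ + … + α₄v₄ = 0 and solve the homogeneous system.
A generator of the null space is (1, 3, 1, -1).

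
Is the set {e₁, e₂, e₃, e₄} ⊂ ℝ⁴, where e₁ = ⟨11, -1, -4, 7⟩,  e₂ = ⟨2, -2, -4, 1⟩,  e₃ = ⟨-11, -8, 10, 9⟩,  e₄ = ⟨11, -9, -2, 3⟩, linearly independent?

linearly independent

Row-reduce the matrix whose columns are e₁, e₂, e₃, e₄.
The reduction yields 4 nonzero rows, so the rank is 4.
Since rank = 4 (the number of vectors), the set is linearly independent.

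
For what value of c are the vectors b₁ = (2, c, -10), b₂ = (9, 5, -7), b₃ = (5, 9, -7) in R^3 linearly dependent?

Place the vectors as rows of a 3×3 matrix; dependence ⇔ determinant zero.
The determinant works out to 28*c - 504.
This vanishes exactly when c = 18.

c = 18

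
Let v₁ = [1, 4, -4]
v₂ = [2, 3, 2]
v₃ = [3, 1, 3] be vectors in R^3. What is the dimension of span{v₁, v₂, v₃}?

Form the matrix with v₁, v₂, v₃ as columns and reduce.
Exactly 3 pivots survive; hence the rank is 3.

3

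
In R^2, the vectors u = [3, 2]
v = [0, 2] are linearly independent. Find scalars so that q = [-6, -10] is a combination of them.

q = -2u - 3v

Write q = a₁u + a₂v and equate components.
Row-reducing the augmented matrix gives the unique coefficients (a₁, a₂) = (-2, -3).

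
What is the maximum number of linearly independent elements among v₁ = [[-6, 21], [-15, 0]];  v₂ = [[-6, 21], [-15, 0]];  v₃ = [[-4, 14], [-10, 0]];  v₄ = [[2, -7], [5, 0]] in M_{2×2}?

Use coordinates relative to {E₁₁, E₁₂, E₂₁, E₂₂}.
Apply Gaussian elimination to the matrix whose rows are v₁, v₂, v₃, v₄.
Reduction leaves 1 leading entry, giving rank 1.

1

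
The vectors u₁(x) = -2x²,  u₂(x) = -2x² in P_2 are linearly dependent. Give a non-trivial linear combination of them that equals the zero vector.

u₁ - u₂ = 0

Pass to coordinate vectors relative to the basis {1, x, x²}.
Write the vectors as columns of a matrix and find a nonzero vector in its null space.
The free variable yields coefficients (1, -1) (any nonzero multiple also works).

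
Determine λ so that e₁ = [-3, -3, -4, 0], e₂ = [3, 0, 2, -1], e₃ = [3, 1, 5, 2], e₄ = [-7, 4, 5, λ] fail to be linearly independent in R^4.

Dependence holds iff the 4×4 matrix [e₁ e₂ e₃ e₄] is singular.
Expanding, det = 21*λ - 245.
Solving 21*λ - 245 = 0 yields λ = 35/3.

λ = 35/3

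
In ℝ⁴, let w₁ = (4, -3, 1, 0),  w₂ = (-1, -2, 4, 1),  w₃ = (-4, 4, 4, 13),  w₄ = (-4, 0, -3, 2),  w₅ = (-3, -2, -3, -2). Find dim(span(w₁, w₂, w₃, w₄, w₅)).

4

Apply Gaussian elimination to the matrix whose rows are w₁, w₂, w₃, w₄, w₅.
There are 4 pivot columns, so rank = 4.
(With 5 elements in a 4-dimensional space the rank is at most 4.)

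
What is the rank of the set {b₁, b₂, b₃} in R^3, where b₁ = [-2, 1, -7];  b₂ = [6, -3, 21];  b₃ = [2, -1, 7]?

rank 1

Apply Gaussian elimination to the matrix whose rows are b₁, b₂, b₃.
The echelon form has 1 nonzero row, so the rank is 1.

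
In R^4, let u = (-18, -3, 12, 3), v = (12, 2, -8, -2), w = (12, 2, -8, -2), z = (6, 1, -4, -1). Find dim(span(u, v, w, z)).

Apply Gaussian elimination to the matrix whose rows are u, v, w, z.
Exactly 1 pivot survives; hence the rank is 1.

dim = 1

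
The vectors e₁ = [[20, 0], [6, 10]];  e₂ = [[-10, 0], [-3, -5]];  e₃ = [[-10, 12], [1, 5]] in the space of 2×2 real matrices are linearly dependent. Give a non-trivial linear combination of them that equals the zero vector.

e₁ + 2e₂ = 0

Write each element as a vector in ℝ⁴ using {E₁₁, E₁₂, E₂₁, E₂₂}.
Row-reduce the matrix with e₁, e₂, e₃ as columns; the null space gives the coefficients.
One solution (up to scaling) is (1, 2, 0).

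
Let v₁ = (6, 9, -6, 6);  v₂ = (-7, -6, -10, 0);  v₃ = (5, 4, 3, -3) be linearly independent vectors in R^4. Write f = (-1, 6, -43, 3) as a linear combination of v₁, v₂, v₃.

Solve the system with v₁, v₂, v₃ as columns and f as the right-hand side.
Back-substitution yields (a₁, a₂, a₃) = (2, 4, 3).

f = 2v₁ + 4v₂ + 3v₃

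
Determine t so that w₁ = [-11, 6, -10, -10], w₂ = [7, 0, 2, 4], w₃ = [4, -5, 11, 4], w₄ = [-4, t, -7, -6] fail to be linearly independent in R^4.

The vectors are dependent exactly when the determinant of the matrix with rows w₁, w₂, w₃, w₄ vanishes.
The determinant works out to 986 - 174*t.
Setting this to zero gives t = 17/3.

t = 17/3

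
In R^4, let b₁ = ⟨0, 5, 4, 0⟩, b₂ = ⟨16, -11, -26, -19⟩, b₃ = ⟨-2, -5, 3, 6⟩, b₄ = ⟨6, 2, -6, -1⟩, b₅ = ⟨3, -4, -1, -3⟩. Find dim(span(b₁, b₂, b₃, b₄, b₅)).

Apply Gaussian elimination to the matrix whose rows are b₁, b₂, b₃, b₄, b₅.
Exactly 4 pivots survive; hence the rank is 4.
(With 5 elements in a 4-dimensional space the rank is at most 4.)

dim = 4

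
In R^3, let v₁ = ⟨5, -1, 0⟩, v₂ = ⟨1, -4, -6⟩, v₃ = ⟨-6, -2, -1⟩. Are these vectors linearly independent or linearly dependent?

The matrix [v₁|v₂|v₃] has determinant -77.
A nonzero determinant means the columns are linearly independent.

linearly independent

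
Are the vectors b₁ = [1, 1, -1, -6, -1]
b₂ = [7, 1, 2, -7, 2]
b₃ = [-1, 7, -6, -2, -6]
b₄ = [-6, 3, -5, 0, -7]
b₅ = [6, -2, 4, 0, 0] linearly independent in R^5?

Row-reduce the matrix whose columns are b₁, b₂, b₃, b₄, b₅.
The reduction yields 5 nonzero rows, so the rank is 5.
Since rank = 5 (the number of vectors), the set is linearly independent.

linearly independent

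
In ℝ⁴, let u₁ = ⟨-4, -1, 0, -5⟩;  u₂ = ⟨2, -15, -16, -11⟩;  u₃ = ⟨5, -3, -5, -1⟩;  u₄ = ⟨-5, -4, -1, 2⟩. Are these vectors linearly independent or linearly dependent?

linearly dependent

Form the 4×4 matrix with these as columns; its determinant is 0.
A zero determinant means the columns are linearly dependent.
Indeed 2u₁ - u₂ + 3u₃ + u₄ = 0.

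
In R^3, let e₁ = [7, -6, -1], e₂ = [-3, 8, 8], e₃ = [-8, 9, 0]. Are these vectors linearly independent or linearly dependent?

Row-reduce the matrix whose columns are e₁, e₂, e₃.
The reduction yields 3 nonzero rows, so the rank is 3.
Since rank = 3 (the number of vectors), the set is linearly independent.

linearly independent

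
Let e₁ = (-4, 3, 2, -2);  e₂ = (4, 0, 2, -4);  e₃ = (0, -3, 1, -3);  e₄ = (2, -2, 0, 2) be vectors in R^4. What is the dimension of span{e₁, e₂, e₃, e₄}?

4

Apply Gaussian elimination to the matrix whose rows are e₁, e₂, e₃, e₄.
Exactly 4 pivots survive; hence the rank is 4.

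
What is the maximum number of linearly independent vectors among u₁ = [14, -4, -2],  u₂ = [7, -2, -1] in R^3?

Put the 3×2 matrix [u₁|u₂] into echelon form.
There is 1 pivot column, so rank = 1.

1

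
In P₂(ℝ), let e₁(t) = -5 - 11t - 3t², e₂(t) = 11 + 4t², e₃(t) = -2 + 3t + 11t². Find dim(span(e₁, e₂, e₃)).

Pass to coordinate vectors with respect to the basis {1, t, t²}.
Put the 3×3 matrix [e₁|e₂|e₃] into echelon form.
Exactly 3 pivots survive; hence the rank is 3.

dim = 3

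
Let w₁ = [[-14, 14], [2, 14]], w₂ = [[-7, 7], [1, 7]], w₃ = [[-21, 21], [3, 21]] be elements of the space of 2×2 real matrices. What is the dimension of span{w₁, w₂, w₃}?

Represent each element by its coordinate vector in ℝ⁴.
Put the 4×3 matrix [w₁|w₂|w₃] into echelon form.
Reduction leaves 1 leading entry, giving rank 1.

dim = 1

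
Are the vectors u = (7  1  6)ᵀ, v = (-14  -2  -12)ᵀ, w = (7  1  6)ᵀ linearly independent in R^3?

linearly dependent

One vector is a scalar multiple of another, so the set is dependent.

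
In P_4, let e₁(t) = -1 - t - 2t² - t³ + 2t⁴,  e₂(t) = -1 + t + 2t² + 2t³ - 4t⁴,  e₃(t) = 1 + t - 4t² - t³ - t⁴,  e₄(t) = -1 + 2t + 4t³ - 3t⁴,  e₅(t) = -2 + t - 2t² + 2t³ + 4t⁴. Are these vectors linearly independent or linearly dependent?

Write each element as a coordinate vector in ℝ⁵ using {1, t, …, t⁴}.
Place the vectors as rows of a 5×5 matrix and reduce to echelon form.
The reduction yields 5 nonzero rows, so the rank is 5.
Since rank = 5 (the number of vectors), the set is linearly independent.

linearly independent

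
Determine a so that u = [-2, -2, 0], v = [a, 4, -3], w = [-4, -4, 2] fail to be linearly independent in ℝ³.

a = 4

The vectors are dependent exactly when the determinant of the matrix with rows u, v, w vanishes.
The determinant works out to 4*a - 16.
Solving 4*a - 16 = 0 yields a = 4.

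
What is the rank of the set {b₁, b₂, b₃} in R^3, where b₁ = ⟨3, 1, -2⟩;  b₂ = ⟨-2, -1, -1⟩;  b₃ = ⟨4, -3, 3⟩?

Row-reduce the 3×3 matrix with these as rows.
Reduction leaves 3 leading entries, giving rank 3.

rank 3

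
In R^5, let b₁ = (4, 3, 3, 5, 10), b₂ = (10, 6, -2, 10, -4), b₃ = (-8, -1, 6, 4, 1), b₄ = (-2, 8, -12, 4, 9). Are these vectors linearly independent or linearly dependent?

linearly independent

Row-reduce the matrix whose columns are b₁, b₂, b₃, b₄.
The reduction yields 4 nonzero rows, so the rank is 4.
Since rank = 4 (the number of vectors), the set is linearly independent.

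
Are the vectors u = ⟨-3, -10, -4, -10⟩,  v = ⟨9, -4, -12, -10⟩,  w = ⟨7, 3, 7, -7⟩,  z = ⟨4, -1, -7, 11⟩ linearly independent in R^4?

linearly independent

Row-reduce the matrix whose columns are u, v, w, z.
The reduction yields 4 nonzero rows, so the rank is 4.
Since rank = 4 (the number of vectors), the set is linearly independent.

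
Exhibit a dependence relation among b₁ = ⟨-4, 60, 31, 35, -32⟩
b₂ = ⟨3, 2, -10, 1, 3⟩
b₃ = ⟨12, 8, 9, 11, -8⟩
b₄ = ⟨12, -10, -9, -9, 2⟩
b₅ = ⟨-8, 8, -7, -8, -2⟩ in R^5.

b₁ - 3b₃ + 2b₄ - 2b₅ = 0

Solve the homogeneous system with b₁, b₂, b₃, b₄, b₅ as columns by row-reducing the coefficient matrix.
The free variable yields coefficients (1, 0, -3, 2, -2) (any nonzero multiple also works).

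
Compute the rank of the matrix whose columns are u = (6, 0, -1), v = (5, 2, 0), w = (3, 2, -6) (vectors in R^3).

Put the 3×3 matrix [u|v|w] into echelon form.
Reduction leaves 3 leading entries, giving rank 3.

rank 3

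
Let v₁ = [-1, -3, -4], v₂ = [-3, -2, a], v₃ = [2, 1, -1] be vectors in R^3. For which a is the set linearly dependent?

Dependence holds iff the 3×3 matrix [v₁ v₂ v₃] is singular.
Expanding, det = 3 - 5*a.
Solving 3 - 5*a = 0 yields a = 3/5.

a = 3/5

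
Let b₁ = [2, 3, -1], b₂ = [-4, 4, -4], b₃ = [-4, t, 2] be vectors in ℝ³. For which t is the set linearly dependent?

The set is linearly dependent precisely when det[b₁; b₂; b₃] = 0.
The determinant works out to 12*t + 72.
This vanishes exactly when t = -6.

t = -6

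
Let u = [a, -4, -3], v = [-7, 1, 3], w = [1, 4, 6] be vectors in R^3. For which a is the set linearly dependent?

The set is linearly dependent precisely when det[u; v; w] = 0.
Expanding, det = -6*a - 93.
This vanishes exactly when a = -31/2.

a = -31/2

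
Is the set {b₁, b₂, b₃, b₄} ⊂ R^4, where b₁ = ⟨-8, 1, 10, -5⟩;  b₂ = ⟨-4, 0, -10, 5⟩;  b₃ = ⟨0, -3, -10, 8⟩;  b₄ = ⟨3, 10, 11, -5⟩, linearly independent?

linearly independent

Form the 4×4 matrix with these as columns; its determinant is 3718.
A nonzero determinant means the columns are linearly independent.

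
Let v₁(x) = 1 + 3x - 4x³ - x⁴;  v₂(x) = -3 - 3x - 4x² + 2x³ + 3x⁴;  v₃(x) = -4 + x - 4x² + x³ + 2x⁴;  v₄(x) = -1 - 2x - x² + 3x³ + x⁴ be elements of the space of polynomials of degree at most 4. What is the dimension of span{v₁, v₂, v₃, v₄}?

Represent each element by its coordinate vector in ℝ⁵.
Put the 5×4 matrix [v₁|v₂|v₃|v₄] into echelon form.
There are 4 pivot columns, so rank = 4.

4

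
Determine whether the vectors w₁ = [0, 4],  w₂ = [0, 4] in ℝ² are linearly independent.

Two of the vectors are equal, giving an immediate dependence.

linearly dependent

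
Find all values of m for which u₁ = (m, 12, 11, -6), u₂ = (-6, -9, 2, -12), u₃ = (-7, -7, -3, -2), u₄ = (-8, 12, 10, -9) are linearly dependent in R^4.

m = 15

Place the vectors as rows of a 4×4 matrix; dependence ⇔ determinant zero.
The determinant works out to 2835 - 189*m.
Solving 2835 - 189*m = 0 yields m = 15.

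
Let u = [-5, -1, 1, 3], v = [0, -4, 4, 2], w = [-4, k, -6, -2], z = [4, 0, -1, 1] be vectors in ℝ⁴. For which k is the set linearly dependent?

k = 44/7

The vectors are dependent exactly when the determinant of the matrix with rows u, v, w, z vanishes.
Expanding, det = 70*k - 440.
Setting this to zero gives k = 44/7.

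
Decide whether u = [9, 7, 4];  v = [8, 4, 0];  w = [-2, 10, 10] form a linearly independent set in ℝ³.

Form the 3×3 matrix with these as columns; its determinant is 152.
A nonzero determinant means the columns are linearly independent.

linearly independent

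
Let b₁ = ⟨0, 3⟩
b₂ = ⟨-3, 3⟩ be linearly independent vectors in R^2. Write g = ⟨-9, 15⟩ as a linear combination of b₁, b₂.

Solve the system with b₁, b₂ as columns and g as the right-hand side.
Back-substitution yields (α₁, α₂) = (2, 3).

g = 2b₁ + 3b₂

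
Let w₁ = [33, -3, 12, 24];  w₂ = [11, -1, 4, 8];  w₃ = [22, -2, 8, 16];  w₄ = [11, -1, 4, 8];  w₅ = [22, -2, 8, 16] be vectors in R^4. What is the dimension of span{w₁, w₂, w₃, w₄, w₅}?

Put the 4×5 matrix [w₁|w₂|w₃|w₄|w₅] into echelon form.
There is 1 pivot column, so rank = 1.
(With 5 elements in a 4-dimensional space the rank is at most 4.)

1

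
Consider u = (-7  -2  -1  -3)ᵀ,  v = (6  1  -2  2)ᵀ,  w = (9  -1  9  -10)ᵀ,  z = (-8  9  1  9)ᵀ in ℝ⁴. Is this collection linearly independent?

linearly independent

Row-reduce the matrix whose columns are u, v, w, z.
The reduction yields 4 nonzero rows, so the rank is 4.
Since rank = 4 (the number of vectors), the set is linearly independent.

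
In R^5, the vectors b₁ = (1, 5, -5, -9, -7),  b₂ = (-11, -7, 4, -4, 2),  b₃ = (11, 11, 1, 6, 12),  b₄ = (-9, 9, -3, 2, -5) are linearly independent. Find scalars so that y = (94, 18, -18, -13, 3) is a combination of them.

Solve the system with b₁, b₂, b₃, b₄ as columns and y as the right-hand side.
Row-reducing the augmented matrix gives the unique coefficients (α₁, …, α₄) = (3, -4, 1, -4).

y = 3b₁ - 4b₂ + b₃ - 4b₄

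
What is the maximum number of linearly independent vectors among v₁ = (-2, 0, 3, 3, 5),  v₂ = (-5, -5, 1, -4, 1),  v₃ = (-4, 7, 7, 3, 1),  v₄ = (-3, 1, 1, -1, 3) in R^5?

Apply Gaussian elimination to the matrix whose rows are v₁, v₂, v₃, v₄.
Exactly 4 pivots survive; hence the rank is 4.

4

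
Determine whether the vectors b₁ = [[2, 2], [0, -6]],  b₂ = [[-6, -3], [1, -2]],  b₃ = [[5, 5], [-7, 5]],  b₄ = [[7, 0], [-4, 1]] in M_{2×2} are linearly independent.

linearly independent

Take coordinates with respect to the standard basis {E₁₁, E₁₂, E₂₁, E₂₂}.
Form the 4×4 matrix with these as columns; its determinant is 1236.
A nonzero determinant means the columns are linearly independent.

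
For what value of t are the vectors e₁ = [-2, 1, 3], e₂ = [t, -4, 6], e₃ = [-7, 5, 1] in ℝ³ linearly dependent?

t = 29/7

The vectors are dependent exactly when the determinant of the matrix with rows e₁, e₂, e₃ vanishes.
Cofactor expansion gives det = 14*t - 58.
Solving 14*t - 58 = 0 yields t = 29/7.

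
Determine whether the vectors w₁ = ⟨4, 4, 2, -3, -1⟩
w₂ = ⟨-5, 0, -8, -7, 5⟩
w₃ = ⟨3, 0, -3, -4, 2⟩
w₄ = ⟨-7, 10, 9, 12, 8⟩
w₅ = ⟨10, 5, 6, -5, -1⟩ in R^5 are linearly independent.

Place the vectors as rows of a 5×5 matrix and reduce to echelon form.
The reduction yields 5 nonzero rows, so the rank is 5.
Since rank = 5 (the number of vectors), the set is linearly independent.

linearly independent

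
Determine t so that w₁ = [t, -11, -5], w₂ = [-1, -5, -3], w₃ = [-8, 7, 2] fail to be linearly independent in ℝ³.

t = 51/11

Dependence holds iff the 3×3 matrix [w₁ w₂ w₃] is singular.
Expanding, det = 11*t - 51.
This vanishes exactly when t = 51/11.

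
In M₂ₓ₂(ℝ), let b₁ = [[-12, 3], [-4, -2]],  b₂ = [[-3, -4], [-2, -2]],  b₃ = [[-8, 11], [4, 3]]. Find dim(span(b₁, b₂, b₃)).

3

Represent each element by its coordinate vector in ℝ⁴.
Apply Gaussian elimination to the matrix whose rows are b₁, b₂, b₃.
Reduction leaves 3 leading entries, giving rank 3.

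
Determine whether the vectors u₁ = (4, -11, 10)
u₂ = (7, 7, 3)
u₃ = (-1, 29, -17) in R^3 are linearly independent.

linearly dependent

The matrix [u₁|u₂|u₃] has determinant 0.
A zero determinant means the columns are linearly dependent.
Indeed 2u₁ - u₂ + u₃ = 0.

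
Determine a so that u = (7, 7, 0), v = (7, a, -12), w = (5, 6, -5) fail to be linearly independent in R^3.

Place the vectors as rows of a 3×3 matrix; dependence ⇔ determinant zero.
Expanding, det = 329 - 35*a.
Setting this to zero gives a = 47/5.

a = 47/5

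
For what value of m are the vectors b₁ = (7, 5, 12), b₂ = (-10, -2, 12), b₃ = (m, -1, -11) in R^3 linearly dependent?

Place the vectors as rows of a 3×3 matrix; dependence ⇔ determinant zero.
Cofactor expansion gives det = 84*m - 192.
This vanishes exactly when m = 16/7.

m = 16/7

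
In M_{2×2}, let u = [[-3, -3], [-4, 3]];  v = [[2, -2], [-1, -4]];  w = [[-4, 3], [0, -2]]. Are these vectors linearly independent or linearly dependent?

linearly independent

Take coordinates with respect to the standard basis {E₁₁, E₁₂, E₂₁, E₂₂}.
Row-reduce the matrix whose columns are u, v, w.
The reduction yields 3 nonzero rows, so the rank is 3.
Since rank = 3 (the number of vectors), the set is linearly independent.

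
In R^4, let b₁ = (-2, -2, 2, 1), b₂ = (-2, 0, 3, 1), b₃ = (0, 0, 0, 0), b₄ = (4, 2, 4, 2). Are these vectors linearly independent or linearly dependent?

One of the vectors is the zero vector, so the set is linearly dependent.

linearly dependent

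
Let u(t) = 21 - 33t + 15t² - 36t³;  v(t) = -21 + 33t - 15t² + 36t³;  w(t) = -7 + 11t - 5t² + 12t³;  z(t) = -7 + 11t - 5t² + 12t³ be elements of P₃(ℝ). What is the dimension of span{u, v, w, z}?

1

Pass to coordinate vectors with respect to the basis {1, t, …, t³}.
Form the matrix with u, v, w, z as columns and reduce.
The echelon form has 1 nonzero row, so the rank is 1.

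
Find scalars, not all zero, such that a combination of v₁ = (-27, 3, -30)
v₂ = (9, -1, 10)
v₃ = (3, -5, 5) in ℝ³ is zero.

Row-reduce the matrix with v₁, v₂, v₃ as columns; the null space gives the coefficients.
One solution (up to scaling) is (1, 3, 0).

v₁ + 3v₂ = 0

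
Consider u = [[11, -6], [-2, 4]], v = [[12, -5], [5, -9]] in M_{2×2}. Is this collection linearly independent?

linearly independent

Write each element as a coordinate vector in ℝ⁴ using {E₁₁, E₁₂, E₂₁, E₂₂}.
Place the vectors as rows of a 2×4 matrix and reduce to echelon form.
The reduction yields 2 nonzero rows, so the rank is 2.
Since rank = 2 (the number of vectors), the set is linearly independent.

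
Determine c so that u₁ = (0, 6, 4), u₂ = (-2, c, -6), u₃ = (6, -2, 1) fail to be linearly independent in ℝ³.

Dependence holds iff the 3×3 matrix [u₁ u₂ u₃] is singular.
Cofactor expansion gives det = -24*c - 188.
This vanishes exactly when c = -47/6.

c = -47/6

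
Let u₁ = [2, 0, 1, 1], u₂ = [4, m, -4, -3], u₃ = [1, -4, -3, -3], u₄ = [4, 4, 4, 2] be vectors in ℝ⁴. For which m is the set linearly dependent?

m = -54/7

Dependence holds iff the 4×4 matrix [u₁ u₂ u₃ u₄] is singular.
Expanding, det = 14*m + 108.
Setting this to zero gives m = -54/7.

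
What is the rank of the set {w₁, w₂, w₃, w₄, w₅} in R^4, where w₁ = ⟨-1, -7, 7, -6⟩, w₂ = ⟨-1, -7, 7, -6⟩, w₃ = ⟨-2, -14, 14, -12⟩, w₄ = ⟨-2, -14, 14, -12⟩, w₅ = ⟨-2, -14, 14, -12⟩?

rank 1

Put the 4×5 matrix [w₁|w₂|w₃|w₄|w₅] into echelon form.
The echelon form has 1 nonzero row, so the rank is 1.
(With 5 elements in a 4-dimensional space the rank is at most 4.)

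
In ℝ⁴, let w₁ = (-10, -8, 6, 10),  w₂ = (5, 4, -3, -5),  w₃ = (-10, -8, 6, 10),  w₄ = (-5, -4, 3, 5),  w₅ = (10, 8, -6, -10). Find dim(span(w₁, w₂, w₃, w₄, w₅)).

1

Put the 4×5 matrix [w₁|w₂|w₃|w₄|w₅] into echelon form.
Reduction leaves 1 leading entry, giving rank 1.
(With 5 elements in a 4-dimensional space the rank is at most 4.)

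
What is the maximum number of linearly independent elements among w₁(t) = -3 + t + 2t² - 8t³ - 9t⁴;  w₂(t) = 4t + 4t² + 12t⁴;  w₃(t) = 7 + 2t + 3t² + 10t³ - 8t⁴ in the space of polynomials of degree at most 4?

3

Use coordinates relative to {1, t, …, t⁴}.
Form the matrix with w₁, w₂, w₃ as columns and reduce.
Reduction leaves 3 leading entries, giving rank 3.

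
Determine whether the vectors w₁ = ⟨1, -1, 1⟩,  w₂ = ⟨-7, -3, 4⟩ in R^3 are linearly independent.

linearly independent

Place the vectors as rows of a 2×3 matrix and reduce to echelon form.
The reduction yields 2 nonzero rows, so the rank is 2.
Since rank = 2 (the number of vectors), the set is linearly independent.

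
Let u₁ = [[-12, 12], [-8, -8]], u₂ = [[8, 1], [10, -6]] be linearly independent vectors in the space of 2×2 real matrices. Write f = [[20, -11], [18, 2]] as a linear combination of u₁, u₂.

Take coordinate vectors relative to {E₁₁, E₁₂, E₂₁, E₂₂}.
Set up the augmented matrix [u₁ | u₂ | f] and row-reduce.
Row-reducing the augmented matrix gives the unique coefficients (a₁, a₂) = (-1, 1).

f = -u₁ + u₂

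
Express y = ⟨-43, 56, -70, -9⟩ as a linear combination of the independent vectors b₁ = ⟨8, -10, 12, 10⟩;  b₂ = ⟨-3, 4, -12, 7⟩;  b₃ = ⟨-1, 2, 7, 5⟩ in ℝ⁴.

Write y = a₁b₁ + … + a₃b₃ and equate components.
Back-substitution yields (a₁, a₂, a₃) = (-4, 3, 2).

y = -4b₁ + 3b₂ + 2b₃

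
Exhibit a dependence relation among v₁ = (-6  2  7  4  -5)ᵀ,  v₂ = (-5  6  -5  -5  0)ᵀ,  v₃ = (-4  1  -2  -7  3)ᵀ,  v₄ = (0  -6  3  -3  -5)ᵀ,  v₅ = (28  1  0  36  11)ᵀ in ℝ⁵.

v₁ + 2v₂ + 3v₃ + 3v₄ + v₅ = 0

Write the vectors as columns of a matrix and find a nonzero vector in its null space.
The free variable yields coefficients (1, 2, 3, 3, 1) (any nonzero multiple also works).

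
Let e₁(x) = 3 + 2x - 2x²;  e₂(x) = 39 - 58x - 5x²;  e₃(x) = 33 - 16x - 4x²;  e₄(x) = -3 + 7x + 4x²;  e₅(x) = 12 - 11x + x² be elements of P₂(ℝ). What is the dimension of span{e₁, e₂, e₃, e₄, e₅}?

dim = 3

Use coordinates relative to {1, x, x²}.
Apply Gaussian elimination to the matrix whose rows are e₁, e₂, e₃, e₄, e₅.
The echelon form has 3 nonzero rows, so the rank is 3.
(With 5 elements in a 3-dimensional space the rank is at most 3.)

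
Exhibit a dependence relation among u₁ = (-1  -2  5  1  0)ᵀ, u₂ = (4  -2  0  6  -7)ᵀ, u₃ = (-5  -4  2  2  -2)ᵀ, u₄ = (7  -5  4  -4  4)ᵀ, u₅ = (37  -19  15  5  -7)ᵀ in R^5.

u₁ + 3u₂ - u₃ + 3u₄ - u₅ = 0

Row-reduce the matrix with u₁, u₂, u₃, u₄, u₅ as columns; the null space gives the coefficients.
The free variable yields coefficients (1, 3, -1, 3, -1) (any nonzero multiple also works).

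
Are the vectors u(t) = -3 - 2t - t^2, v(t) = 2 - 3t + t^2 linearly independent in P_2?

Write each element as a coordinate vector in ℝ³ using {1, t, t^2}.
Row-reduce the matrix whose columns are u, v.
The reduction yields 2 nonzero rows, so the rank is 2.
Since rank = 2 (the number of vectors), the set is linearly independent.

linearly independent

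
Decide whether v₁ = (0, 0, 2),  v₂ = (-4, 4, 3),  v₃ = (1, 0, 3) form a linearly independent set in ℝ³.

linearly independent

Form the 3×3 matrix with these as columns; its determinant is -8.
A nonzero determinant means the columns are linearly independent.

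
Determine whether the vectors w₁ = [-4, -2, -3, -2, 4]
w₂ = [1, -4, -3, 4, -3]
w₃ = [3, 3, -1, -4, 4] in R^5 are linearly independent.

linearly independent

Place the vectors as rows of a 3×5 matrix and reduce to echelon form.
The reduction yields 3 nonzero rows, so the rank is 3.
Since rank = 3 (the number of vectors), the set is linearly independent.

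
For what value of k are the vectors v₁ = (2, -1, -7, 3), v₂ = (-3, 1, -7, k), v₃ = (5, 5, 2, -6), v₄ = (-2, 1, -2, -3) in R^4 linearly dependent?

k = -18/5

Place the vectors as rows of a 4×4 matrix; dependence ⇔ determinant zero.
The determinant works out to -135*k - 486.
Setting this to zero gives k = -18/5.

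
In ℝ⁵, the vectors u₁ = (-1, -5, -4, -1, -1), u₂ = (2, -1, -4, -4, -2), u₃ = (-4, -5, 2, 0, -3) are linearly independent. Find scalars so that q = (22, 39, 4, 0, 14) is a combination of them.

q = -4u₁ + u₂ - 4u₃

Write q = a₁u₁ + … + a₃u₃ and equate components.
The system has the unique solution (a₁, a₂, a₃) = (-4, 1, -4).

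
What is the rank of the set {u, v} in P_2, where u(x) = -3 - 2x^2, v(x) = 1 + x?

rank 2

Pass to coordinate vectors with respect to the basis {1, x, x^2}.
Apply Gaussian elimination to the matrix whose rows are u, v.
There are 2 pivot columns, so rank = 2.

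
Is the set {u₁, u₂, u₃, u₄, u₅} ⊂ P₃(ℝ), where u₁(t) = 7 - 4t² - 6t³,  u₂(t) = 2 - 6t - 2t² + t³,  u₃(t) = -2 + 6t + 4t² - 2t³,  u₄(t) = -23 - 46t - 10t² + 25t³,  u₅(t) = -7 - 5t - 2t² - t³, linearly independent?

linearly dependent

Write each element as a coordinate vector in ℝ⁴ using {1, t, …, t³}.
There are 5 vectors in a 4-dimensional space, so they cannot be linearly independent.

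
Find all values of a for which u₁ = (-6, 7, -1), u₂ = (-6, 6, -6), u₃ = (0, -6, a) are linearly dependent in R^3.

Dependence holds iff the 3×3 matrix [u₁ u₂ u₃] is singular.
Cofactor expansion gives det = 6*a + 180.
Setting this to zero gives a = -30.

a = -30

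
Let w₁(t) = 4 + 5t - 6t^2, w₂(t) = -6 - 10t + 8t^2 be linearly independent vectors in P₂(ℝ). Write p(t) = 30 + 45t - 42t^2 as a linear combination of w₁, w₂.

p = 3w₁ - 3w₂

Work in coordinates with respect to the standard basis {1, t, t^2}.
Write p = α₁w₁ + α₂w₂ and equate components.
Row-reducing the augmented matrix gives the unique coefficients (α₁, α₂) = (3, -3).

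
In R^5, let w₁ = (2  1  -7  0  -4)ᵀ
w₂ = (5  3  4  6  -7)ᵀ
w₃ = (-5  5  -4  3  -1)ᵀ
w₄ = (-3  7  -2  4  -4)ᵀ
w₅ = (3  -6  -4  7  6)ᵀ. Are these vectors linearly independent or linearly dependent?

Form the 5×5 matrix with these as columns; its determinant is 5381.
A nonzero determinant means the columns are linearly independent.

linearly independent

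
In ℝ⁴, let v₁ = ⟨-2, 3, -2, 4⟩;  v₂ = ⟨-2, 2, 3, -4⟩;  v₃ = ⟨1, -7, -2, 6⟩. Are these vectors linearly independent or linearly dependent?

linearly independent

Place the vectors as rows of a 3×4 matrix and reduce to echelon form.
The reduction yields 3 nonzero rows, so the rank is 3.
Since rank = 3 (the number of vectors), the set is linearly independent.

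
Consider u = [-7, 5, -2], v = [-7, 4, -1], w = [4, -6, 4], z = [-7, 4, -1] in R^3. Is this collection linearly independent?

linearly dependent

There are 4 vectors in a 3-dimensional space, so they cannot be linearly independent.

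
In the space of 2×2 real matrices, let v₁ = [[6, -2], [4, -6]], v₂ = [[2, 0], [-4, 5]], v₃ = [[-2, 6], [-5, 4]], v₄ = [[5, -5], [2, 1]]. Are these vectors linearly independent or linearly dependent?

Take coordinates with respect to the standard basis {E₁₁, E₁₂, E₂₁, E₂₂}.
The matrix [v₁|v₂|v₃|v₄] has determinant 348.
A nonzero determinant means the columns are linearly independent.

linearly independent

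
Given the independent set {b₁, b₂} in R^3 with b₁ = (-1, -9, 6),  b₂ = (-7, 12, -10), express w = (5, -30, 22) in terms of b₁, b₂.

w = 2b₁ - b₂

Set up the augmented matrix [b₁ | b₂ | w] and row-reduce.
Back-substitution yields (a₁, a₂) = (2, -1).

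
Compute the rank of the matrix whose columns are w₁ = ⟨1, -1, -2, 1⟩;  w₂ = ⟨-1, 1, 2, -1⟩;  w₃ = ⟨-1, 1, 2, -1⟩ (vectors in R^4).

1

Apply Gaussian elimination to the matrix whose rows are w₁, w₂, w₃.
Exactly 1 pivot survives; hence the rank is 1.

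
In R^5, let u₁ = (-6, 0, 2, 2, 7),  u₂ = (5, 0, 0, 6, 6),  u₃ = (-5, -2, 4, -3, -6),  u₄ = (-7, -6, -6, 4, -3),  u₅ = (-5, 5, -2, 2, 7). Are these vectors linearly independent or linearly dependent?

Place the vectors as rows of a 5×5 matrix and reduce to echelon form.
The reduction yields 5 nonzero rows, so the rank is 5.
Since rank = 5 (the number of vectors), the set is linearly independent.

linearly independent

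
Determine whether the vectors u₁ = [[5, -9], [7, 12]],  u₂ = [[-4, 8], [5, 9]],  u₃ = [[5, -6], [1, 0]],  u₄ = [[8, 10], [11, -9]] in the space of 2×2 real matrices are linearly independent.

linearly independent

Write each element as a coordinate vector in ℝ⁴ using {E₁₁, E₁₂, E₂₁, E₂₂}.
Place the vectors as rows of a 4×4 matrix and reduce to echelon form.
The reduction yields 4 nonzero rows, so the rank is 4.
Since rank = 4 (the number of vectors), the set is linearly independent.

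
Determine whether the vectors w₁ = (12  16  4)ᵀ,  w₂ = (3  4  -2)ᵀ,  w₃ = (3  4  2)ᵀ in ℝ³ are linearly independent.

Form the 3×3 matrix with these as columns; its determinant is 0.
A zero determinant means the columns are linearly dependent.
Indeed w₁ - w₂ - 3w₃ = 0.

linearly dependent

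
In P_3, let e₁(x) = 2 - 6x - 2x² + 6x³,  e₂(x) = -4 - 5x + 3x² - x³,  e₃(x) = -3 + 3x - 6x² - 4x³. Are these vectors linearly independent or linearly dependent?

Write each element as a coordinate vector in ℝ⁴ using {1, x, …, x³}.
Row-reduce the matrix whose columns are e₁, e₂, e₃.
The reduction yields 3 nonzero rows, so the rank is 3.
Since rank = 3 (the number of vectors), the set is linearly independent.

linearly independent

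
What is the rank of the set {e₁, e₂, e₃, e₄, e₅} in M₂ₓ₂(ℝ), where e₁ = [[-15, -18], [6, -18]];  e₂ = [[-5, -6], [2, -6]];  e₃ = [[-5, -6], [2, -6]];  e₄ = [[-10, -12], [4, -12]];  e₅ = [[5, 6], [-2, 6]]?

Represent each element by its coordinate vector in ℝ⁴.
Apply Gaussian elimination to the matrix whose rows are e₁, e₂, e₃, e₄, e₅.
The echelon form has 1 nonzero row, so the rank is 1.
(With 5 elements in a 4-dimensional space the rank is at most 4.)

1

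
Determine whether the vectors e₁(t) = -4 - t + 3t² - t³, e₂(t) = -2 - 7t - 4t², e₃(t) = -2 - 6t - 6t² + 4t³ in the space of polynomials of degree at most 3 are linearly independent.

Take coordinates with respect to the standard basis {1, t, …, t³}.
Place the vectors as rows of a 3×4 matrix and reduce to echelon form.
The reduction yields 3 nonzero rows, so the rank is 3.
Since rank = 3 (the number of vectors), the set is linearly independent.

linearly independent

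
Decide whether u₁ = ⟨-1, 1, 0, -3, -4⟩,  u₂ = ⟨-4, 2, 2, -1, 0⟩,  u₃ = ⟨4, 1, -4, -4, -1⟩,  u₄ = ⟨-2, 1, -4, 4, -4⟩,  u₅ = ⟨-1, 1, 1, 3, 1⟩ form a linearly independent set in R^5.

linearly independent

The matrix [u₁|u₂|u₃|u₄|u₅] has determinant -1011.
A nonzero determinant means the columns are linearly independent.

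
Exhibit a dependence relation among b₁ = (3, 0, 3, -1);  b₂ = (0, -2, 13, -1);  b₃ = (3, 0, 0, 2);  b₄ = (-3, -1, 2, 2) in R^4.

3b₁ - b₂ - b₃ + 2b₄ = 0

Row-reduce the matrix with b₁, b₂, b₃, b₄ as columns; the null space gives the coefficients.
A generator of the null space is (3, -1, -1, 2).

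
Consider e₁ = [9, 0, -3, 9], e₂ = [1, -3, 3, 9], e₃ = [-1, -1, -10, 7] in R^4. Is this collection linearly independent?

Place the vectors as rows of a 3×4 matrix and reduce to echelon form.
The reduction yields 3 nonzero rows, so the rank is 3.
Since rank = 3 (the number of vectors), the set is linearly independent.

linearly independent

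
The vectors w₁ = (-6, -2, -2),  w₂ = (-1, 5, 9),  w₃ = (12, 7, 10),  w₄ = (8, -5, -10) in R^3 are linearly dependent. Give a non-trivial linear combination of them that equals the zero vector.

Row-reduce the matrix with w₁, w₂, w₃, w₄ as columns; the null space gives the coefficients.
The free variable yields coefficients (1, -2, 1, -1) (any nonzero multiple also works).

w₁ - 2w₂ + w₃ - w₄ = 0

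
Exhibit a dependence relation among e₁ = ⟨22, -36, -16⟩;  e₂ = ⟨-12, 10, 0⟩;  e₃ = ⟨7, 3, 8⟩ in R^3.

e₁ + 3e₂ + 2e₃ = 0

Write the vectors as columns of a matrix and find a nonzero vector in its null space.
The free variable yields coefficients (1, 3, 2) (any nonzero multiple also works).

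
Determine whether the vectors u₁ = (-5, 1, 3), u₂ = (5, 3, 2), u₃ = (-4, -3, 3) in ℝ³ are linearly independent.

Row-reduce the matrix whose columns are u₁, u₂, u₃.
The reduction yields 3 nonzero rows, so the rank is 3.
Since rank = 3 (the number of vectors), the set is linearly independent.

linearly independent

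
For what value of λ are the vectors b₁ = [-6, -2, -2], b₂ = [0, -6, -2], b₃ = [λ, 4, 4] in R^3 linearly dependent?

Dependence holds iff the 3×3 matrix [b₁ b₂ b₃] is singular.
The determinant works out to 96 - 8*λ.
This vanishes exactly when λ = 12.

λ = 12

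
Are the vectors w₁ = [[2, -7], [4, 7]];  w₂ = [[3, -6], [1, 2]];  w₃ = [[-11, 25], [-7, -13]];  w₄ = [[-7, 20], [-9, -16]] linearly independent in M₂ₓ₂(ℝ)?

Take coordinates with respect to the standard basis {E₁₁, E₁₂, E₂₁, E₂₂}.
Form the 4×4 matrix with these as columns; its determinant is 0.
A zero determinant means the columns are linearly dependent.

linearly dependent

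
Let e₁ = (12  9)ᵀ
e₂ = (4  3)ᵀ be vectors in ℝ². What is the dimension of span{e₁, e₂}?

Form the matrix with e₁, e₂ as columns and reduce.
The echelon form has 1 nonzero row, so the rank is 1.

1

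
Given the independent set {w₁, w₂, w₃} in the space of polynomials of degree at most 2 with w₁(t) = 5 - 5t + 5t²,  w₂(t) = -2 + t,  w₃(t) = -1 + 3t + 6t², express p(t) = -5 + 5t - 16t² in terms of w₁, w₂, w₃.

p = -2w₁ - 2w₂ - w₃

Take coordinate vectors relative to {1, t, t²}.
Set up the augmented matrix [w₁ | w₂ | w₃ | p] and row-reduce.
Row-reducing the augmented matrix gives the unique coefficients (c₁, c₂, c₃) = (-2, -2, -1).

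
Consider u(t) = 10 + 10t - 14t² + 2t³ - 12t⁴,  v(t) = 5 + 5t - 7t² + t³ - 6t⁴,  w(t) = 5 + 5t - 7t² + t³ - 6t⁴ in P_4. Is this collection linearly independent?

Write each element as a coordinate vector in ℝ⁵ using {1, t, …, t⁴}.
Place the vectors as rows of a 3×5 matrix and reduce to echelon form.
The reduction yields 1 nonzero row, so the rank is 1.
Since rank 1 < 3, the set is linearly dependent.
Indeed u - 2v = 0.

linearly dependent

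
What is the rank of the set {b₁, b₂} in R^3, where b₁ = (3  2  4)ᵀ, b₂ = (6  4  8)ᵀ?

Put the 3×2 matrix [b₁|b₂] into echelon form.
There is 1 pivot column, so rank = 1.

1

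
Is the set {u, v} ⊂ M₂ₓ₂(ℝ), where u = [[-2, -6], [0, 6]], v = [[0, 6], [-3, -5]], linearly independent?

Take coordinates with respect to the standard basis {E₁₁, E₁₂, E₂₁, E₂₂}.
Row-reduce the matrix whose columns are u, v.
The reduction yields 2 nonzero rows, so the rank is 2.
Since rank = 2 (the number of vectors), the set is linearly independent.

linearly independent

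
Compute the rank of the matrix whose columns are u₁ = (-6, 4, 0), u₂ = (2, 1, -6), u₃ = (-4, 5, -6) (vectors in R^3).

rank 2

Form the matrix with u₁, u₂, u₃ as columns and reduce.
The echelon form has 2 nonzero rows, so the rank is 2.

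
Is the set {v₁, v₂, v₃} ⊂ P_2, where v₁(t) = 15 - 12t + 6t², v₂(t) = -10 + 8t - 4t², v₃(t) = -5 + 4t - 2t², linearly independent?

linearly dependent

Take coordinates with respect to the standard basis {1, t, t²}.
Form the 3×3 matrix with these as columns; its determinant is 0.
A zero determinant means the columns are linearly dependent.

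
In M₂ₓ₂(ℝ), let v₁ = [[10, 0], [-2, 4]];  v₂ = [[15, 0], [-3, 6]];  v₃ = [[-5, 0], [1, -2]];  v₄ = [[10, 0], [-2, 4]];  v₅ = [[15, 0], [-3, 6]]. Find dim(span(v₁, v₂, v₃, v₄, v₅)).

Represent each element by its coordinate vector in ℝ⁴.
Apply Gaussian elimination to the matrix whose rows are v₁, v₂, v₃, v₄, v₅.
There is 1 pivot column, so rank = 1.
(With 5 elements in a 4-dimensional space the rank is at most 4.)

1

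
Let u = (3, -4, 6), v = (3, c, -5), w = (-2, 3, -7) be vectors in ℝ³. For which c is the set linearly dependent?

Dependence holds iff the 3×3 matrix [u v w] is singular.
The determinant works out to -9*c - 25.
This vanishes exactly when c = -25/9.

c = -25/9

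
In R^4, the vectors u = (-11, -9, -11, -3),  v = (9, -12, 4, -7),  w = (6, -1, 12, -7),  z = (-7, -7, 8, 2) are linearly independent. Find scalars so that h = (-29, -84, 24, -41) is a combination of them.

h = 4u + 2v + 3w + 3z

Since u, v, w, z are independent, the coefficients expressing h are uniquely determined by a linear system.
Back-substitution yields (α₁, …, α₄) = (4, 2, 3, 3).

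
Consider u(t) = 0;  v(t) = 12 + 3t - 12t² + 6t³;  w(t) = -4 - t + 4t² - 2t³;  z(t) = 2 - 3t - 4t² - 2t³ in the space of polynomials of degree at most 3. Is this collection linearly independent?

Take coordinates with respect to the standard basis {1, t, …, t³}.
One of the vectors is the zero vector, so the set is linearly dependent.

linearly dependent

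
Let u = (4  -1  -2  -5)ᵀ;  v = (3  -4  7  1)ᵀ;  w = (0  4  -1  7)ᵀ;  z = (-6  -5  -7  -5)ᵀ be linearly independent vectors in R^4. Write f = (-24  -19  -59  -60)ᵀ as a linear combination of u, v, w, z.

f = 3u - 4v - 3w + 4z

Write f = α₁u + … + α₄z and equate components.
Back-substitution yields (α₁, …, α₄) = (3, -4, -3, 4).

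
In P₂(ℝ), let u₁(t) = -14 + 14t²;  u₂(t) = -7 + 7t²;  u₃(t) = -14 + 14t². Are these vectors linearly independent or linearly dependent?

linearly dependent

Take coordinates with respect to the standard basis {1, t, t²}.
The matrix [u₁|u₂|u₃] has determinant 0.
A zero determinant means the columns are linearly dependent.
Indeed u₁ - 2u₂ = 0.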